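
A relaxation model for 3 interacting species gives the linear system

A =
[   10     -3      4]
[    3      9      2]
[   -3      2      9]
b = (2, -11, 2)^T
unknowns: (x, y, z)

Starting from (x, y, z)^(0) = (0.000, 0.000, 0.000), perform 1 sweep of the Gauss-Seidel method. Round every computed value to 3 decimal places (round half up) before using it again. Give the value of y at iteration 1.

-1.289

Iteration 1:
  x = (2 - (-3)·0.000 - (4)·0.000) / (10) = 0.200
  y = (-11 - (3)·0.200 - (2)·0.000) / (9) = -1.289
  z = (2 - (-3)·0.200 - (2)·-1.289) / (9) = 0.575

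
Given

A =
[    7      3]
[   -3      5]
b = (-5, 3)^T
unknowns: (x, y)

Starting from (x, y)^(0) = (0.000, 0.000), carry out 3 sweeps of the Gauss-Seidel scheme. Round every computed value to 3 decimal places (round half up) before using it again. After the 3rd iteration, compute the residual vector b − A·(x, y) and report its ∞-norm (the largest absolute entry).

Iteration 1:
  x = (-5 - (3)·0.000) / (7) = -0.714
  y = (3 - (-3)·-0.714) / (5) = 0.172
Iteration 2:
  x = (-5 - (3)·0.172) / (7) = -0.788
  y = (3 - (-3)·-0.788) / (5) = 0.127
Iteration 3:
  x = (-5 - (3)·0.127) / (7) = -0.769
  y = (3 - (-3)·-0.769) / (5) = 0.139
Residual b − A·x = (-0.034, -0.002); ∞-norm = 0.034

0.034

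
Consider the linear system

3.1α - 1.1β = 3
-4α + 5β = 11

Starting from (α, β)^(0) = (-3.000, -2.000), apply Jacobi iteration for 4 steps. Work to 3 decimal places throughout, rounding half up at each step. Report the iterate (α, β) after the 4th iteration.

Iteration 1:
  α = (3 - (-1.1)·-2.000) / (3.1) = 0.258
  β = (11 - (-4)·-3.000) / (5) = -0.200
Iteration 2:
  α = (3 - (-1.1)·-0.200) / (3.1) = 0.897
  β = (11 - (-4)·0.258) / (5) = 2.406
Iteration 3:
  α = (3 - (-1.1)·2.406) / (3.1) = 1.821
  β = (11 - (-4)·0.897) / (5) = 2.918
Iteration 4:
  α = (3 - (-1.1)·2.918) / (3.1) = 2.003
  β = (11 - (-4)·1.821) / (5) = 3.657

(2.003, 3.657)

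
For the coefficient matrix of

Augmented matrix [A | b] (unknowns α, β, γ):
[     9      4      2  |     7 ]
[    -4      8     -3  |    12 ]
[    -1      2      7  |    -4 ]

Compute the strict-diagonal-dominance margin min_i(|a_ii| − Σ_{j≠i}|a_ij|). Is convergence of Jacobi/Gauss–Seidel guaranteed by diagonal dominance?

1

row 1: |9| − (4+2) = 3
row 2: |8| − (4+3) = 1
row 3: |7| − (1+2) = 4
minimum over rows = 1 → strictly diagonally dominant (convergence guaranteed)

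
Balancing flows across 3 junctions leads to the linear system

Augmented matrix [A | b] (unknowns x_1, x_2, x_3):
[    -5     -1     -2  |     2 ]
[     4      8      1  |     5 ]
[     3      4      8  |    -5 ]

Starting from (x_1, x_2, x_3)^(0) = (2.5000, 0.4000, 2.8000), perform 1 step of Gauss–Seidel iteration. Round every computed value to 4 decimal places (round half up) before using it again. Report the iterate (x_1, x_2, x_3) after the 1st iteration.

Iteration 1:
  x_1 = (2 - (-1)·0.4000 - (-2)·2.8000) / (-5) = -1.6000
  x_2 = (5 - (4)·-1.6000 - (1)·2.8000) / (8) = 1.0750
  x_3 = (-5 - (3)·-1.6000 - (4)·1.0750) / (8) = -0.5625

(-1.6000, 1.0750, -0.5625)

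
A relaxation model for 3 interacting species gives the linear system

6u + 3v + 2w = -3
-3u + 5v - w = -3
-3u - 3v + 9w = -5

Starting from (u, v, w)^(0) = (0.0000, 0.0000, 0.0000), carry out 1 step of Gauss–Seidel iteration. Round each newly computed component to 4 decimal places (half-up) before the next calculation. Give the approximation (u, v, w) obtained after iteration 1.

(-0.5000, -0.9000, -1.0222)

Iteration 1:
  u = (-3 - (3)·0.0000 - (2)·0.0000) / (6) = -0.5000
  v = (-3 - (-3)·-0.5000 - (-1)·0.0000) / (5) = -0.9000
  w = (-5 - (-3)·-0.5000 - (-3)·-0.9000) / (9) = -1.0222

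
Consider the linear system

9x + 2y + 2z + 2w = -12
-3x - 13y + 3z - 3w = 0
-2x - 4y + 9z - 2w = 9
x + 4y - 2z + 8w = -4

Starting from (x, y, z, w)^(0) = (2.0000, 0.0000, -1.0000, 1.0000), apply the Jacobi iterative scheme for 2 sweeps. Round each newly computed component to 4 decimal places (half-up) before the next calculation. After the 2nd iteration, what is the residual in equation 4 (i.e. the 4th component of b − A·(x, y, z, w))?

Iteration 1:
  x = (-12 - (2)·0.0000 - (2)·-1.0000 - (2)·1.0000) / (9) = -1.3333
  y = (0 - (-3)·2.0000 - (3)·-1.0000 - (-3)·1.0000) / (-13) = -0.9231
  z = (9 - (-2)·2.0000 - (-4)·0.0000 - (-2)·1.0000) / (9) = 1.6667
  w = (-4 - (1)·2.0000 - (4)·0.0000 - (-2)·-1.0000) / (8) = -1.0000
Iteration 2:
  x = (-12 - (2)·-0.9231 - (2)·1.6667 - (2)·-1.0000) / (9) = -1.2764
  y = (0 - (-3)·-1.3333 - (3)·1.6667 - (-3)·-1.0000) / (-13) = 0.9231
  z = (9 - (-2)·-1.3333 - (-4)·-0.9231 - (-2)·-1.0000) / (9) = 0.0712
  w = (-4 - (1)·-1.3333 - (4)·-0.9231 - (-2)·1.6667) / (8) = 0.5449
Residual b − A·x = (-3.5908, 9.5922, 10.5886, -10.6328)

-10.6328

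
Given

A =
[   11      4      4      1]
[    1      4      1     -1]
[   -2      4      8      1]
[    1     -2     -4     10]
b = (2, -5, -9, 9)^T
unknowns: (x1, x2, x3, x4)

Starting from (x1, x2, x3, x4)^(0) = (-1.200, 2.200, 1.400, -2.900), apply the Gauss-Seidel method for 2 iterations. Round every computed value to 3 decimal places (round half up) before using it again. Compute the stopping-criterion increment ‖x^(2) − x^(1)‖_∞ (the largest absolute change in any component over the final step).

Iteration 1:
  x1 = (2 - (4)·2.200 - (4)·1.400 - (1)·-2.900) / (11) = -0.864
  x2 = (-5 - (1)·-0.864 - (1)·1.400 - (-1)·-2.900) / (4) = -2.109
  x3 = (-9 - (-2)·-0.864 - (4)·-2.109 - (1)·-2.900) / (8) = 0.076
  x4 = (9 - (1)·-0.864 - (-2)·-2.109 - (-4)·0.076) / (10) = 0.595
Iteration 2:
  x1 = (2 - (4)·-2.109 - (4)·0.076 - (1)·0.595) / (11) = 0.867
  x2 = (-5 - (1)·0.867 - (1)·0.076 - (-1)·0.595) / (4) = -1.337
  x3 = (-9 - (-2)·0.867 - (4)·-1.337 - (1)·0.595) / (8) = -0.314
  x4 = (9 - (1)·0.867 - (-2)·-1.337 - (-4)·-0.314) / (10) = 0.420
Change: (1.731, 0.772, -0.390, -0.175) → max |·| = 1.731

1.731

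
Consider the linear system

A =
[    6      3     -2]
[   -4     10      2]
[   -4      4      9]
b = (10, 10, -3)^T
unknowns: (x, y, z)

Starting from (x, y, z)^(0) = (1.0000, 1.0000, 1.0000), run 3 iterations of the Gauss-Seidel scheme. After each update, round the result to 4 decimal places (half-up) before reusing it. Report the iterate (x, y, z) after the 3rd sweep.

(0.7733, 1.4236, -0.6224)

Iteration 1:
  x = (10 - (3)·1.0000 - (-2)·1.0000) / (6) = 1.5000
  y = (10 - (-4)·1.5000 - (2)·1.0000) / (10) = 1.4000
  z = (-3 - (-4)·1.5000 - (4)·1.4000) / (9) = -0.2889
Iteration 2:
  x = (10 - (3)·1.4000 - (-2)·-0.2889) / (6) = 0.8704
  y = (10 - (-4)·0.8704 - (2)·-0.2889) / (10) = 1.4059
  z = (-3 - (-4)·0.8704 - (4)·1.4059) / (9) = -0.5713
Iteration 3:
  x = (10 - (3)·1.4059 - (-2)·-0.5713) / (6) = 0.7733
  y = (10 - (-4)·0.7733 - (2)·-0.5713) / (10) = 1.4236
  z = (-3 - (-4)·0.7733 - (4)·1.4236) / (9) = -0.6224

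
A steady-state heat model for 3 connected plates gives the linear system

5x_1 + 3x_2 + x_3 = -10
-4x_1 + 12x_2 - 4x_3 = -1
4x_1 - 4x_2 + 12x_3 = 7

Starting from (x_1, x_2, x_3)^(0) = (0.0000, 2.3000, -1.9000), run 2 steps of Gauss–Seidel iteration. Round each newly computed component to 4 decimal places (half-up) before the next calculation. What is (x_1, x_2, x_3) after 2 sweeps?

(-1.1722, -0.1370, 0.9284)

Iteration 1:
  x_1 = (-10 - (3)·2.3000 - (1)·-1.9000) / (5) = -3.0000
  x_2 = (-1 - (-4)·-3.0000 - (-4)·-1.9000) / (12) = -1.7167
  x_3 = (7 - (4)·-3.0000 - (-4)·-1.7167) / (12) = 1.0111
Iteration 2:
  x_1 = (-10 - (3)·-1.7167 - (1)·1.0111) / (5) = -1.1722
  x_2 = (-1 - (-4)·-1.1722 - (-4)·1.0111) / (12) = -0.1370
  x_3 = (7 - (4)·-1.1722 - (-4)·-0.1370) / (12) = 0.9284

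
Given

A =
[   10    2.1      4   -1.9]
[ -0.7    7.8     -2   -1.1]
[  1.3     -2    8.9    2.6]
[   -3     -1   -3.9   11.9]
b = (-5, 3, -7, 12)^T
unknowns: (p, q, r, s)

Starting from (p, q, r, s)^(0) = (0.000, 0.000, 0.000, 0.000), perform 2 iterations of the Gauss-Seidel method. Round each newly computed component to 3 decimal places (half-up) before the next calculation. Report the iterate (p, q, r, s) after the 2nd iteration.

Iteration 1:
  p = (-5 - (2.1)·0.000 - (4)·0.000 - (-1.9)·0.000) / (10) = -0.500
  q = (3 - (-0.7)·-0.500 - (-2)·0.000 - (-1.1)·0.000) / (7.8) = 0.340
  r = (-7 - (1.3)·-0.500 - (-2)·0.340 - (2.6)·0.000) / (8.9) = -0.637
  s = (12 - (-3)·-0.500 - (-1)·0.340 - (-3.9)·-0.637) / (11.9) = 0.702
Iteration 2:
  p = (-5 - (2.1)·0.340 - (4)·-0.637 - (-1.9)·0.702) / (10) = -0.183
  q = (3 - (-0.7)·-0.183 - (-2)·-0.637 - (-1.1)·0.702) / (7.8) = 0.304
  r = (-7 - (1.3)·-0.183 - (-2)·0.304 - (2.6)·0.702) / (8.9) = -0.897
  s = (12 - (-3)·-0.183 - (-1)·0.304 - (-3.9)·-0.897) / (11.9) = 0.694

(-0.183, 0.304, -0.897, 0.694)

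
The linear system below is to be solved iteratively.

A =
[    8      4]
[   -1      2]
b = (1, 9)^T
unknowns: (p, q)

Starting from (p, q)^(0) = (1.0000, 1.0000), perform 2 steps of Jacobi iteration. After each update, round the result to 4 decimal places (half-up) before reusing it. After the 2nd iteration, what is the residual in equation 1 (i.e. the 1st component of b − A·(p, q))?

2.7500

Iteration 1:
  p = (1 - (4)·1.0000) / (8) = -0.3750
  q = (9 - (-1)·1.0000) / (2) = 5.0000
Iteration 2:
  p = (1 - (4)·5.0000) / (8) = -2.3750
  q = (9 - (-1)·-0.3750) / (2) = 4.3125
Residual b − A·x = (2.7500, -2.0000)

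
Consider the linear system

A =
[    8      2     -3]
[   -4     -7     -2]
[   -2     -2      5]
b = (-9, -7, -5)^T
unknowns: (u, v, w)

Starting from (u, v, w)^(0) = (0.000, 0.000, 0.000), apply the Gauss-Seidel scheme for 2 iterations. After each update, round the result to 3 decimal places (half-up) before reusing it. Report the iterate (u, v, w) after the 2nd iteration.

(-1.833, 2.274, -0.824)

Iteration 1:
  u = (-9 - (2)·0.000 - (-3)·0.000) / (8) = -1.125
  v = (-7 - (-4)·-1.125 - (-2)·0.000) / (-7) = 1.643
  w = (-5 - (-2)·-1.125 - (-2)·1.643) / (5) = -0.793
Iteration 2:
  u = (-9 - (2)·1.643 - (-3)·-0.793) / (8) = -1.833
  v = (-7 - (-4)·-1.833 - (-2)·-0.793) / (-7) = 2.274
  w = (-5 - (-2)·-1.833 - (-2)·2.274) / (5) = -0.824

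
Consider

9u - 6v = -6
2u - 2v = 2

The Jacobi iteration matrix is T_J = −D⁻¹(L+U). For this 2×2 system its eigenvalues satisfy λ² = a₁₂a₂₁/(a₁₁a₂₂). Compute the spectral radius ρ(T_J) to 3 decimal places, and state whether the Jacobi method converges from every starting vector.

a₁₂a₂₁/(a₁₁a₂₂) = (-6)·(2) / ((9)·(-2)) = 0.666667
ρ = √|0.666667| = √0.666667 = 0.816
ρ < 1, so Jacobi converges

0.816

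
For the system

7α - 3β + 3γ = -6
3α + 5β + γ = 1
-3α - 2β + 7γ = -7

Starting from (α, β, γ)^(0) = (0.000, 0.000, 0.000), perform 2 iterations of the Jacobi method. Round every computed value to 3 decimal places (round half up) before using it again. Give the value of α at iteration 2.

Iteration 1:
  α = (-6 - (-3)·0.000 - (3)·0.000) / (7) = -0.857
  β = (1 - (3)·0.000 - (1)·0.000) / (5) = 0.200
  γ = (-7 - (-3)·0.000 - (-2)·0.000) / (7) = -1.000
Iteration 2:
  α = (-6 - (-3)·0.200 - (3)·-1.000) / (7) = -0.343
  β = (1 - (3)·-0.857 - (1)·-1.000) / (5) = 0.914
  γ = (-7 - (-3)·-0.857 - (-2)·0.200) / (7) = -1.310

-0.343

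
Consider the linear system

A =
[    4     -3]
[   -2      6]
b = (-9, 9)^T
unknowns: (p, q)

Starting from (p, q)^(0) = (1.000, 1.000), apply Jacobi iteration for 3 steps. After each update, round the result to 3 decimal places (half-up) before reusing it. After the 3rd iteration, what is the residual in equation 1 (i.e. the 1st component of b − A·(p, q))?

0.624

Iteration 1:
  p = (-9 - (-3)·1.000) / (4) = -1.500
  q = (9 - (-2)·1.000) / (6) = 1.833
Iteration 2:
  p = (-9 - (-3)·1.833) / (4) = -0.875
  q = (9 - (-2)·-1.500) / (6) = 1.000
Iteration 3:
  p = (-9 - (-3)·1.000) / (4) = -1.500
  q = (9 - (-2)·-0.875) / (6) = 1.208
Residual b − A·x = (0.624, -1.248)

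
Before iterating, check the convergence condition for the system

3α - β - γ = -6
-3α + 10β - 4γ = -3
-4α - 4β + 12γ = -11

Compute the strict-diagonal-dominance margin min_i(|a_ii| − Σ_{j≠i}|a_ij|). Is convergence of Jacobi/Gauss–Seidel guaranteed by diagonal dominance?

row 1: |3| − (1+1) = 1
row 2: |10| − (3+4) = 3
row 3: |12| − (4+4) = 4
minimum over rows = 1 → strictly diagonally dominant (convergence guaranteed)

1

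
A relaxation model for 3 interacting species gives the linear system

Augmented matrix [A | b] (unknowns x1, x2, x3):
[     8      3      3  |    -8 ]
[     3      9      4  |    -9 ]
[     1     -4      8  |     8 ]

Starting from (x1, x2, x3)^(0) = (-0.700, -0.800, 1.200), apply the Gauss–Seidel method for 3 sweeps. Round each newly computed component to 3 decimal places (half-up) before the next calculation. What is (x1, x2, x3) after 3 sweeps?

Iteration 1:
  x1 = (-8 - (3)·-0.800 - (3)·1.200) / (8) = -1.150
  x2 = (-9 - (3)·-1.150 - (4)·1.200) / (9) = -1.150
  x3 = (8 - (1)·-1.150 - (-4)·-1.150) / (8) = 0.569
Iteration 2:
  x1 = (-8 - (3)·-1.150 - (3)·0.569) / (8) = -0.782
  x2 = (-9 - (3)·-0.782 - (4)·0.569) / (9) = -0.992
  x3 = (8 - (1)·-0.782 - (-4)·-0.992) / (8) = 0.602
Iteration 3:
  x1 = (-8 - (3)·-0.992 - (3)·0.602) / (8) = -0.854
  x2 = (-9 - (3)·-0.854 - (4)·0.602) / (9) = -0.983
  x3 = (8 - (1)·-0.854 - (-4)·-0.983) / (8) = 0.615

(-0.854, -0.983, 0.615)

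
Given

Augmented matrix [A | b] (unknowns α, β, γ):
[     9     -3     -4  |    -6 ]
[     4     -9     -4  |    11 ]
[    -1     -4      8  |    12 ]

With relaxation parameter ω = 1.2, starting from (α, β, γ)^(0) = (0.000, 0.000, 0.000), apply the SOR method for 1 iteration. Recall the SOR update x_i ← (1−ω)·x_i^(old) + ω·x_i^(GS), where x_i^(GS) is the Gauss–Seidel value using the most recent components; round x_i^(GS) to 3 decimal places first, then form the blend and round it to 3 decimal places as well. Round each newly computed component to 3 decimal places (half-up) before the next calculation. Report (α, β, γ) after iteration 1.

Iteration 1:
  α: GS value = (-6 - (-3)·0.000 - (-4)·0.000) / (9) = -0.667;  α ← (1−ω)·0.000 + ω·-0.667 = -0.800
  β: GS value = (11 - (4)·-0.800 - (-4)·0.000) / (-9) = -1.578;  β ← (1−ω)·0.000 + ω·-1.578 = -1.894
  γ: GS value = (12 - (-1)·-0.800 - (-4)·-1.894) / (8) = 0.453;  γ ← (1−ω)·0.000 + ω·0.453 = 0.544

(-0.800, -1.894, 0.544)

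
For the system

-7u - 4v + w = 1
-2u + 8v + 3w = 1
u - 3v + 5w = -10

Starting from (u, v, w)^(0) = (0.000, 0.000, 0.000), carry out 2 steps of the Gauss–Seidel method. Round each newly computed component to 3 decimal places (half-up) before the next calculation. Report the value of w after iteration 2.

Iteration 1:
  u = (1 - (-4)·0.000 - (1)·0.000) / (-7) = -0.143
  v = (1 - (-2)·-0.143 - (3)·0.000) / (8) = 0.089
  w = (-10 - (1)·-0.143 - (-3)·0.089) / (5) = -1.918
Iteration 2:
  u = (1 - (-4)·0.089 - (1)·-1.918) / (-7) = -0.468
  v = (1 - (-2)·-0.468 - (3)·-1.918) / (8) = 0.727
  w = (-10 - (1)·-0.468 - (-3)·0.727) / (5) = -1.470

-1.470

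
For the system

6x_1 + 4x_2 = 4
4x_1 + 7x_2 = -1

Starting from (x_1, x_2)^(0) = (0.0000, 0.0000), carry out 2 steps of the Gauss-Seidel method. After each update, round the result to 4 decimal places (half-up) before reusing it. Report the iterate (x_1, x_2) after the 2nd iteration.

Iteration 1:
  x_1 = (4 - (4)·0.0000) / (6) = 0.6667
  x_2 = (-1 - (4)·0.6667) / (7) = -0.5238
Iteration 2:
  x_1 = (4 - (4)·-0.5238) / (6) = 1.0159
  x_2 = (-1 - (4)·1.0159) / (7) = -0.7234

(1.0159, -0.7234)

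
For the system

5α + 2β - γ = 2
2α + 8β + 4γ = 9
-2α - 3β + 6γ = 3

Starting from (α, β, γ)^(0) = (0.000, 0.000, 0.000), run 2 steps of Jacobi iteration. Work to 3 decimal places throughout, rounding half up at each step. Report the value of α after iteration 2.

0.050

Iteration 1:
  α = (2 - (2)·0.000 - (-1)·0.000) / (5) = 0.400
  β = (9 - (2)·0.000 - (4)·0.000) / (8) = 1.125
  γ = (3 - (-2)·0.000 - (-3)·0.000) / (6) = 0.500
Iteration 2:
  α = (2 - (2)·1.125 - (-1)·0.500) / (5) = 0.050
  β = (9 - (2)·0.400 - (4)·0.500) / (8) = 0.775
  γ = (3 - (-2)·0.400 - (-3)·1.125) / (6) = 1.196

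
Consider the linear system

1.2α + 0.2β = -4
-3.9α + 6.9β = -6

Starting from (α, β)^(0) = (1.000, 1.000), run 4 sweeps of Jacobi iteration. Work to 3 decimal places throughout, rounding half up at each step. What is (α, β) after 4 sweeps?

(-2.879, -2.486)

Iteration 1:
  α = (-4 - (0.2)·1.000) / (1.2) = -3.500
  β = (-6 - (-3.9)·1.000) / (6.9) = -0.304
Iteration 2:
  α = (-4 - (0.2)·-0.304) / (1.2) = -3.283
  β = (-6 - (-3.9)·-3.500) / (6.9) = -2.848
Iteration 3:
  α = (-4 - (0.2)·-2.848) / (1.2) = -2.859
  β = (-6 - (-3.9)·-3.283) / (6.9) = -2.725
Iteration 4:
  α = (-4 - (0.2)·-2.725) / (1.2) = -2.879
  β = (-6 - (-3.9)·-2.859) / (6.9) = -2.486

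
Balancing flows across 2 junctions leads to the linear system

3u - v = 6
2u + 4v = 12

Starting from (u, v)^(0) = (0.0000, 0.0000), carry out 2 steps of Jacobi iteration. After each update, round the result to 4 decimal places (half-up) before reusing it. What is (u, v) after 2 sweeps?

Iteration 1:
  u = (6 - (-1)·0.0000) / (3) = 2.0000
  v = (12 - (2)·0.0000) / (4) = 3.0000
Iteration 2:
  u = (6 - (-1)·3.0000) / (3) = 3.0000
  v = (12 - (2)·2.0000) / (4) = 2.0000

(3.0000, 2.0000)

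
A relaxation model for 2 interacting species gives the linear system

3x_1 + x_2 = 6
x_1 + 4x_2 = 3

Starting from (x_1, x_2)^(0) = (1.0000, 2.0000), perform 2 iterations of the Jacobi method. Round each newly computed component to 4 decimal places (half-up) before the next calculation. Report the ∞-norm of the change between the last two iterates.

Iteration 1:
  x_1 = (6 - (1)·2.0000) / (3) = 1.3333
  x_2 = (3 - (1)·1.0000) / (4) = 0.5000
Iteration 2:
  x_1 = (6 - (1)·0.5000) / (3) = 1.8333
  x_2 = (3 - (1)·1.3333) / (4) = 0.4167
Change: (0.5000, -0.0833) → max |·| = 0.5000

0.5000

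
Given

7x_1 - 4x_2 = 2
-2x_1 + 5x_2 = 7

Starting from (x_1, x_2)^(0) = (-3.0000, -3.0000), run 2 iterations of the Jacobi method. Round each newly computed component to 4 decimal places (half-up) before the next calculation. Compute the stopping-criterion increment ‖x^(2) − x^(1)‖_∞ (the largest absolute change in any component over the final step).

1.8286

Iteration 1:
  x_1 = (2 - (-4)·-3.0000) / (7) = -1.4286
  x_2 = (7 - (-2)·-3.0000) / (5) = 0.2000
Iteration 2:
  x_1 = (2 - (-4)·0.2000) / (7) = 0.4000
  x_2 = (7 - (-2)·-1.4286) / (5) = 0.8286
Change: (1.8286, 0.6286) → max |·| = 1.8286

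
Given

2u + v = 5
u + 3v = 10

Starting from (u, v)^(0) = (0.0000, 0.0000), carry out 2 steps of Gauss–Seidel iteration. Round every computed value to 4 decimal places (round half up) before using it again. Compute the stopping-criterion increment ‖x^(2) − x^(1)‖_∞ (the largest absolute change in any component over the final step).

Iteration 1:
  u = (5 - (1)·0.0000) / (2) = 2.5000
  v = (10 - (1)·2.5000) / (3) = 2.5000
Iteration 2:
  u = (5 - (1)·2.5000) / (2) = 1.2500
  v = (10 - (1)·1.2500) / (3) = 2.9167
Change: (-1.2500, 0.4167) → max |·| = 1.2500

1.2500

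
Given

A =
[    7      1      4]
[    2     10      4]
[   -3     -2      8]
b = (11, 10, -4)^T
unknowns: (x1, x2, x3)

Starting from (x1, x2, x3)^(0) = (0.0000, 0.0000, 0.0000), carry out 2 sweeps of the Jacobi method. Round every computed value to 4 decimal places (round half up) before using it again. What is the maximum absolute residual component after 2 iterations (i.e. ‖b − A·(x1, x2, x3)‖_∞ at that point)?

3.6428

Iteration 1:
  x1 = (11 - (1)·0.0000 - (4)·0.0000) / (7) = 1.5714
  x2 = (10 - (2)·0.0000 - (4)·0.0000) / (10) = 1.0000
  x3 = (-4 - (-3)·0.0000 - (-2)·0.0000) / (8) = -0.5000
Iteration 2:
  x1 = (11 - (1)·1.0000 - (4)·-0.5000) / (7) = 1.7143
  x2 = (10 - (2)·1.5714 - (4)·-0.5000) / (10) = 0.8857
  x3 = (-4 - (-3)·1.5714 - (-2)·1.0000) / (8) = 0.3393
Residual b − A·x = (-3.2430, -3.6428, 0.1999); ∞-norm = 3.6428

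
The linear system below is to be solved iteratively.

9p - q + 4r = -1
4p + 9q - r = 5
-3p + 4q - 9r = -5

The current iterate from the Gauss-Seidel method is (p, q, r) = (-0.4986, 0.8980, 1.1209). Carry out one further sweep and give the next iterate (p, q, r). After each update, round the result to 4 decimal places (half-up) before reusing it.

(-0.5095, 0.9065, 1.1283)

One sweep:
  p = (-1 - (-1)·0.8980 - (4)·1.1209) / (9) = -0.5095
  q = (5 - (4)·-0.5095 - (-1)·1.1209) / (9) = 0.9065
  r = (-5 - (-3)·-0.5095 - (4)·0.9065) / (-9) = 1.1283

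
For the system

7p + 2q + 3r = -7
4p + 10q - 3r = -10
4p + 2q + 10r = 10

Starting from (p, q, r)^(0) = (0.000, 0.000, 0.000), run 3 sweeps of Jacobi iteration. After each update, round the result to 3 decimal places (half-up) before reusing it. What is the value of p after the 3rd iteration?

Iteration 1:
  p = (-7 - (2)·0.000 - (3)·0.000) / (7) = -1.000
  q = (-10 - (4)·0.000 - (-3)·0.000) / (10) = -1.000
  r = (10 - (4)·0.000 - (2)·0.000) / (10) = 1.000
Iteration 2:
  p = (-7 - (2)·-1.000 - (3)·1.000) / (7) = -1.143
  q = (-10 - (4)·-1.000 - (-3)·1.000) / (10) = -0.300
  r = (10 - (4)·-1.000 - (2)·-1.000) / (10) = 1.600
Iteration 3:
  p = (-7 - (2)·-0.300 - (3)·1.600) / (7) = -1.600
  q = (-10 - (4)·-1.143 - (-3)·1.600) / (10) = -0.063
  r = (10 - (4)·-1.143 - (2)·-0.300) / (10) = 1.517

-1.600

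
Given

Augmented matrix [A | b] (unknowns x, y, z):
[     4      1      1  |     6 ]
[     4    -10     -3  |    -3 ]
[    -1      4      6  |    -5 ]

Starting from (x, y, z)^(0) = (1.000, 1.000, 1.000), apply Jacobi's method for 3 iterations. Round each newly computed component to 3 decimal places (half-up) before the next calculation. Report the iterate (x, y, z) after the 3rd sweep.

Iteration 1:
  x = (6 - (1)·1.000 - (1)·1.000) / (4) = 1.000
  y = (-3 - (4)·1.000 - (-3)·1.000) / (-10) = 0.400
  z = (-5 - (-1)·1.000 - (4)·1.000) / (6) = -1.333
Iteration 2:
  x = (6 - (1)·0.400 - (1)·-1.333) / (4) = 1.733
  y = (-3 - (4)·1.000 - (-3)·-1.333) / (-10) = 1.100
  z = (-5 - (-1)·1.000 - (4)·0.400) / (6) = -0.933
Iteration 3:
  x = (6 - (1)·1.100 - (1)·-0.933) / (4) = 1.458
  y = (-3 - (4)·1.733 - (-3)·-0.933) / (-10) = 1.273
  z = (-5 - (-1)·1.733 - (4)·1.100) / (6) = -1.278

(1.458, 1.273, -1.278)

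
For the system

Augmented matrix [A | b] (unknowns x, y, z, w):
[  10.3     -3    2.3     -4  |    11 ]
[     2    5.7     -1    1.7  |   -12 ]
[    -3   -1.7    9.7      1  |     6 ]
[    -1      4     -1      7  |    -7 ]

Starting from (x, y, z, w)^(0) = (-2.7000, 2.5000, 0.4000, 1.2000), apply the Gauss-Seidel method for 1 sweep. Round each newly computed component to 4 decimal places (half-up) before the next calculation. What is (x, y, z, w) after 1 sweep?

Iteration 1:
  x = (11 - (-3)·2.5000 - (2.3)·0.4000 - (-4)·1.2000) / (10.3) = 2.1728
  y = (-12 - (2)·2.1728 - (-1)·0.4000 - (1.7)·1.2000) / (5.7) = -3.1554
  z = (6 - (-3)·2.1728 - (-1.7)·-3.1554 - (1)·1.2000) / (9.7) = 0.6138
  w = (-7 - (-1)·2.1728 - (4)·-3.1554 - (-1)·0.6138) / (7) = 1.2012

(2.1728, -3.1554, 0.6138, 1.2012)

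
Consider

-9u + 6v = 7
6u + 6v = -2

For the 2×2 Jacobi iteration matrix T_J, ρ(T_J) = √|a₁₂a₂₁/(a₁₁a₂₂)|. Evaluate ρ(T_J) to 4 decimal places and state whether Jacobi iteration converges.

a₁₂a₂₁/(a₁₁a₂₂) = (6)·(6) / ((-9)·(6)) = -0.666667
ρ = √|-0.666667| = √0.666667 = 0.8165
ρ < 1, so Jacobi converges

0.8165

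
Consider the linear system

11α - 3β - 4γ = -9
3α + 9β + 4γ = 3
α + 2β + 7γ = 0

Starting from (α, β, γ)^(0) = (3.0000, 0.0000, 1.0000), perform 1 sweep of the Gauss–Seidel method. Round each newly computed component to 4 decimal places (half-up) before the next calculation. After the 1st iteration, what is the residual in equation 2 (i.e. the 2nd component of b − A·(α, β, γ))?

3.7863

Iteration 1:
  α = (-9 - (-3)·0.0000 - (-4)·1.0000) / (11) = -0.4545
  β = (3 - (3)·-0.4545 - (4)·1.0000) / (9) = 0.0404
  γ = (0 - (1)·-0.4545 - (2)·0.0404) / (7) = 0.0534
Residual b − A·x = (-3.6657, 3.7863, -0.0001)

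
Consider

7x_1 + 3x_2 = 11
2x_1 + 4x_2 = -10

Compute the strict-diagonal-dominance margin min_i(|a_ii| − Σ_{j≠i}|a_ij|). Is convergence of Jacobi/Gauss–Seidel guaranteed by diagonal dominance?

row 1: |7| − (3) = 4
row 2: |4| − (2) = 2
minimum over rows = 2 → strictly diagonally dominant (convergence guaranteed)

2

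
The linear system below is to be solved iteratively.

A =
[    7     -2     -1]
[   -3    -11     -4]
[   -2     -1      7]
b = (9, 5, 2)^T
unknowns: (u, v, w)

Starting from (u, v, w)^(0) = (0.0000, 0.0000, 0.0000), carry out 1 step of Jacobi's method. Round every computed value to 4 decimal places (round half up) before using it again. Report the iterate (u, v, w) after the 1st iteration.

(1.2857, -0.4545, 0.2857)

Iteration 1:
  u = (9 - (-2)·0.0000 - (-1)·0.0000) / (7) = 1.2857
  v = (5 - (-3)·0.0000 - (-4)·0.0000) / (-11) = -0.4545
  w = (2 - (-2)·0.0000 - (-1)·0.0000) / (7) = 0.2857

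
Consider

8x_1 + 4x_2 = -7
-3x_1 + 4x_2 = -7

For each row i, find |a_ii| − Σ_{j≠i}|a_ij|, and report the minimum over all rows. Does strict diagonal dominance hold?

row 1: |8| − (4) = 4
row 2: |4| − (3) = 1
minimum over rows = 1 → strictly diagonally dominant (convergence guaranteed)

1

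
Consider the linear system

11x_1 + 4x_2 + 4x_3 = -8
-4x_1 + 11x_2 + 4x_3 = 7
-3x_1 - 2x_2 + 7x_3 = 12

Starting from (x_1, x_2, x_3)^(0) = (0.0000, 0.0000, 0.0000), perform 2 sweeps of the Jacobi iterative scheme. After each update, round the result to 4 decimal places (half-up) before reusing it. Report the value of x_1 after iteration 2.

Iteration 1:
  x_1 = (-8 - (4)·0.0000 - (4)·0.0000) / (11) = -0.7273
  x_2 = (7 - (-4)·0.0000 - (4)·0.0000) / (11) = 0.6364
  x_3 = (12 - (-3)·0.0000 - (-2)·0.0000) / (7) = 1.7143
Iteration 2:
  x_1 = (-8 - (4)·0.6364 - (4)·1.7143) / (11) = -1.5821
  x_2 = (7 - (-4)·-0.7273 - (4)·1.7143) / (11) = -0.2515
  x_3 = (12 - (-3)·-0.7273 - (-2)·0.6364) / (7) = 1.5844

-1.5821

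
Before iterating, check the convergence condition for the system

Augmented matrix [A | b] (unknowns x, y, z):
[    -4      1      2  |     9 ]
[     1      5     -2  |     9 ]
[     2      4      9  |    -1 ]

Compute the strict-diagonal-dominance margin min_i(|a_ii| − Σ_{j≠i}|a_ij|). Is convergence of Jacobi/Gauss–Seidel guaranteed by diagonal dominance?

row 1: |-4| − (1+2) = 1
row 2: |5| − (1+2) = 2
row 3: |9| − (2+4) = 3
minimum over rows = 1 → strictly diagonally dominant (convergence guaranteed)

1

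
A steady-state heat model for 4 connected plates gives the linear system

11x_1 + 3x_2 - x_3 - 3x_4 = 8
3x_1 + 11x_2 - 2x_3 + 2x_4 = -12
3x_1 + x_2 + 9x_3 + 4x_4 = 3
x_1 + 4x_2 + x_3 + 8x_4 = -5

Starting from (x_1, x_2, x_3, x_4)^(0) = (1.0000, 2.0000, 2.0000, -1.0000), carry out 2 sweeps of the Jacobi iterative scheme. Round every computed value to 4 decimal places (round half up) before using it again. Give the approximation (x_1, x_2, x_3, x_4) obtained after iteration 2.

(0.4252, -0.7117, 1.2828, -0.2550)

Iteration 1:
  x_1 = (8 - (3)·2.0000 - (-1)·2.0000 - (-3)·-1.0000) / (11) = 0.0909
  x_2 = (-12 - (3)·1.0000 - (-2)·2.0000 - (2)·-1.0000) / (11) = -0.8182
  x_3 = (3 - (3)·1.0000 - (1)·2.0000 - (4)·-1.0000) / (9) = 0.2222
  x_4 = (-5 - (1)·1.0000 - (4)·2.0000 - (1)·2.0000) / (8) = -2.0000
Iteration 2:
  x_1 = (8 - (3)·-0.8182 - (-1)·0.2222 - (-3)·-2.0000) / (11) = 0.4252
  x_2 = (-12 - (3)·0.0909 - (-2)·0.2222 - (2)·-2.0000) / (11) = -0.7117
  x_3 = (3 - (3)·0.0909 - (1)·-0.8182 - (4)·-2.0000) / (9) = 1.2828
  x_4 = (-5 - (1)·0.0909 - (4)·-0.8182 - (1)·0.2222) / (8) = -0.2550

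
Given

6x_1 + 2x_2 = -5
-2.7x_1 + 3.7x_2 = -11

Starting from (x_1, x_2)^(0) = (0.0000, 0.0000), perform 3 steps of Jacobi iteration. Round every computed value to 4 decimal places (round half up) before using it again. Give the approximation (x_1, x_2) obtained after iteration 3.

(0.3604, -2.8579)

Iteration 1:
  x_1 = (-5 - (2)·0.0000) / (6) = -0.8333
  x_2 = (-11 - (-2.7)·0.0000) / (3.7) = -2.9730
Iteration 2:
  x_1 = (-5 - (2)·-2.9730) / (6) = 0.1577
  x_2 = (-11 - (-2.7)·-0.8333) / (3.7) = -3.5811
Iteration 3:
  x_1 = (-5 - (2)·-3.5811) / (6) = 0.3604
  x_2 = (-11 - (-2.7)·0.1577) / (3.7) = -2.8579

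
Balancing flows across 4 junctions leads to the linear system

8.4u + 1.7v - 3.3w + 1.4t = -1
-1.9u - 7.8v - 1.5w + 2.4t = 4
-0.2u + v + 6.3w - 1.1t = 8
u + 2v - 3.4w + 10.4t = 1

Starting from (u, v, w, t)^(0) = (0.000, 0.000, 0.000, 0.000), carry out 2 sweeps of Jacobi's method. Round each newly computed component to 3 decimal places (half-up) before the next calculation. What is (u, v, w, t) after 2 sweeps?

Iteration 1:
  u = (-1 - (1.7)·0.000 - (-3.3)·0.000 - (1.4)·0.000) / (8.4) = -0.119
  v = (4 - (-1.9)·0.000 - (-1.5)·0.000 - (2.4)·0.000) / (-7.8) = -0.513
  w = (8 - (-0.2)·0.000 - (1)·0.000 - (-1.1)·0.000) / (6.3) = 1.270
  t = (1 - (1)·0.000 - (2)·0.000 - (-3.4)·0.000) / (10.4) = 0.096
Iteration 2:
  u = (-1 - (1.7)·-0.513 - (-3.3)·1.270 - (1.4)·0.096) / (8.4) = 0.468
  v = (4 - (-1.9)·-0.119 - (-1.5)·1.270 - (2.4)·0.096) / (-7.8) = -0.699
  w = (8 - (-0.2)·-0.119 - (1)·-0.513 - (-1.1)·0.096) / (6.3) = 1.364
  t = (1 - (1)·-0.119 - (2)·-0.513 - (-3.4)·1.270) / (10.4) = 0.621

(0.468, -0.699, 1.364, 0.621)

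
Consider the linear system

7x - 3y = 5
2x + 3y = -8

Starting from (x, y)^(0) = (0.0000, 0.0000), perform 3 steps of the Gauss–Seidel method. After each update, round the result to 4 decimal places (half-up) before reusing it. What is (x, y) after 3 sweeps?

Iteration 1:
  x = (5 - (-3)·0.0000) / (7) = 0.7143
  y = (-8 - (2)·0.7143) / (3) = -3.1429
Iteration 2:
  x = (5 - (-3)·-3.1429) / (7) = -0.6327
  y = (-8 - (2)·-0.6327) / (3) = -2.2449
Iteration 3:
  x = (5 - (-3)·-2.2449) / (7) = -0.2478
  y = (-8 - (2)·-0.2478) / (3) = -2.5015

(-0.2478, -2.5015)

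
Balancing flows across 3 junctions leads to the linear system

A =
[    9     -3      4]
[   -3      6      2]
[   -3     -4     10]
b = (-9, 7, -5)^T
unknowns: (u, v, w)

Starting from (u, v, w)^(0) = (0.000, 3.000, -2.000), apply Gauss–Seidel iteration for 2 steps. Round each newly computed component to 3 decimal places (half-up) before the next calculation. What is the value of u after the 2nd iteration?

-0.542

Iteration 1:
  u = (-9 - (-3)·3.000 - (4)·-2.000) / (9) = 0.889
  v = (7 - (-3)·0.889 - (2)·-2.000) / (6) = 2.278
  w = (-5 - (-3)·0.889 - (-4)·2.278) / (10) = 0.678
Iteration 2:
  u = (-9 - (-3)·2.278 - (4)·0.678) / (9) = -0.542
  v = (7 - (-3)·-0.542 - (2)·0.678) / (6) = 0.670
  w = (-5 - (-3)·-0.542 - (-4)·0.670) / (10) = -0.395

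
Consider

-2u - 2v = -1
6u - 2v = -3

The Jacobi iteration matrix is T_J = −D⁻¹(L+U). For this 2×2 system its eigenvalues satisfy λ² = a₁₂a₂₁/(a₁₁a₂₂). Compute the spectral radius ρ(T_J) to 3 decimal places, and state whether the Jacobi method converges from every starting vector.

a₁₂a₂₁/(a₁₁a₂₂) = (-2)·(6) / ((-2)·(-2)) = -3.000000
ρ = √|-3.000000| = √3.000000 = 1.732
ρ > 1, so Jacobi diverges

1.732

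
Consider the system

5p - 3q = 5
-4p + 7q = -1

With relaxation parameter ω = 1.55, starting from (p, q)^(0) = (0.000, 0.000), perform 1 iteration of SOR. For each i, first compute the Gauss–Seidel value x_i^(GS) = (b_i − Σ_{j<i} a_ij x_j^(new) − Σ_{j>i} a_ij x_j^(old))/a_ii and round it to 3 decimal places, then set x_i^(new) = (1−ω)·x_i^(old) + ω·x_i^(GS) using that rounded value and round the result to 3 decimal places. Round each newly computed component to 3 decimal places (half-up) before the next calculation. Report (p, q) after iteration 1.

(1.550, 1.152)

Iteration 1:
  p: GS value = (5 - (-3)·0.000) / (5) = 1.000;  p ← (1−ω)·0.000 + ω·1.000 = 1.550
  q: GS value = (-1 - (-4)·1.550) / (7) = 0.743;  q ← (1−ω)·0.000 + ω·0.743 = 1.152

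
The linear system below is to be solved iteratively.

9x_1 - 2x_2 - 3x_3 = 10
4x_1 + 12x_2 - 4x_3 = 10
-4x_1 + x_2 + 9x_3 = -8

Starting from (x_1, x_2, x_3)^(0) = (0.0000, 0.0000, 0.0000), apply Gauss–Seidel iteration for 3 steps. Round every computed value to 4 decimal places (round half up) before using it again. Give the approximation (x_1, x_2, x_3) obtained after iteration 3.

(1.0336, 0.3381, -0.4671)

Iteration 1:
  x_1 = (10 - (-2)·0.0000 - (-3)·0.0000) / (9) = 1.1111
  x_2 = (10 - (4)·1.1111 - (-4)·0.0000) / (12) = 0.4630
  x_3 = (-8 - (-4)·1.1111 - (1)·0.4630) / (9) = -0.4465
Iteration 2:
  x_1 = (10 - (-2)·0.4630 - (-3)·-0.4465) / (9) = 1.0652
  x_2 = (10 - (4)·1.0652 - (-4)·-0.4465) / (12) = 0.3294
  x_3 = (-8 - (-4)·1.0652 - (1)·0.3294) / (9) = -0.4521
Iteration 3:
  x_1 = (10 - (-2)·0.3294 - (-3)·-0.4521) / (9) = 1.0336
  x_2 = (10 - (4)·1.0336 - (-4)·-0.4521) / (12) = 0.3381
  x_3 = (-8 - (-4)·1.0336 - (1)·0.3381) / (9) = -0.4671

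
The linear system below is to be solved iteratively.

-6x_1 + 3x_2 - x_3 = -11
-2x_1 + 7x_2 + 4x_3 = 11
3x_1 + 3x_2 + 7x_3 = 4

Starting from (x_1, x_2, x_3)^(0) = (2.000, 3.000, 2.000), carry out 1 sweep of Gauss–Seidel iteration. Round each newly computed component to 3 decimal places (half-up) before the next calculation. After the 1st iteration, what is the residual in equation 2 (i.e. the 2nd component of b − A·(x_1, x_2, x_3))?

13.058

Iteration 1:
  x_1 = (-11 - (3)·3.000 - (-1)·2.000) / (-6) = 3.000
  x_2 = (11 - (-2)·3.000 - (4)·2.000) / (7) = 1.286
  x_3 = (4 - (3)·3.000 - (3)·1.286) / (7) = -1.265
Residual b − A·x = (1.877, 13.058, -0.003)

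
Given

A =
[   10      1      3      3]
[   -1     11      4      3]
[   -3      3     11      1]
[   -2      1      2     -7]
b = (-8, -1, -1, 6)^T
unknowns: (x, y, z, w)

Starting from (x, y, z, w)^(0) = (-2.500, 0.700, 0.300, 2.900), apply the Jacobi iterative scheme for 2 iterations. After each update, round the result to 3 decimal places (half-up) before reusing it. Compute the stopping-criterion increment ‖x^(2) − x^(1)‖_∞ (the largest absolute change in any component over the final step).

1.507

Iteration 1:
  x = (-8 - (1)·0.700 - (3)·0.300 - (3)·2.900) / (10) = -1.830
  y = (-1 - (-1)·-2.500 - (4)·0.300 - (3)·2.900) / (11) = -1.218
  z = (-1 - (-3)·-2.500 - (3)·0.700 - (1)·2.900) / (11) = -1.227
  w = (6 - (-2)·-2.500 - (1)·0.700 - (2)·0.300) / (-7) = 0.043
Iteration 2:
  x = (-8 - (1)·-1.218 - (3)·-1.227 - (3)·0.043) / (10) = -0.323
  y = (-1 - (-1)·-1.830 - (4)·-1.227 - (3)·0.043) / (11) = 0.177
  z = (-1 - (-3)·-1.830 - (3)·-1.218 - (1)·0.043) / (11) = -0.262
  w = (6 - (-2)·-1.830 - (1)·-1.218 - (2)·-1.227) / (-7) = -0.859
Change: (1.507, 1.395, 0.965, -0.902) → max |·| = 1.507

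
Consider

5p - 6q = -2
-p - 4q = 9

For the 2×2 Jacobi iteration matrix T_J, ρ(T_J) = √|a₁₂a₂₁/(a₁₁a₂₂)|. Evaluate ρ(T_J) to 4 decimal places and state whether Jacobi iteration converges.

0.5477

a₁₂a₂₁/(a₁₁a₂₂) = (-6)·(-1) / ((5)·(-4)) = -0.300000
ρ = √|-0.300000| = √0.300000 = 0.5477
ρ < 1, so Jacobi converges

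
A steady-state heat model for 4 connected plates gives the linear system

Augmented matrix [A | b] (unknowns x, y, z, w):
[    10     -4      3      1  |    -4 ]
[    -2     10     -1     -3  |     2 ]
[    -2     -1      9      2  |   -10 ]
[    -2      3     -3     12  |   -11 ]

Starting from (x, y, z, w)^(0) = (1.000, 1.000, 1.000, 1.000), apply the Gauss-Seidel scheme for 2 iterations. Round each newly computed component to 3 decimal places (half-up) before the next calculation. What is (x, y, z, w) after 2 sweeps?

Iteration 1:
  x = (-4 - (-4)·1.000 - (3)·1.000 - (1)·1.000) / (10) = -0.400
  y = (2 - (-2)·-0.400 - (-1)·1.000 - (-3)·1.000) / (10) = 0.520
  z = (-10 - (-2)·-0.400 - (-1)·0.520 - (2)·1.000) / (9) = -1.364
  w = (-11 - (-2)·-0.400 - (3)·0.520 - (-3)·-1.364) / (12) = -1.454
Iteration 2:
  x = (-4 - (-4)·0.520 - (3)·-1.364 - (1)·-1.454) / (10) = 0.363
  y = (2 - (-2)·0.363 - (-1)·-1.364 - (-3)·-1.454) / (10) = -0.300
  z = (-10 - (-2)·0.363 - (-1)·-0.300 - (2)·-1.454) / (9) = -0.741
  w = (-11 - (-2)·0.363 - (3)·-0.300 - (-3)·-0.741) / (12) = -0.966

(0.363, -0.300, -0.741, -0.966)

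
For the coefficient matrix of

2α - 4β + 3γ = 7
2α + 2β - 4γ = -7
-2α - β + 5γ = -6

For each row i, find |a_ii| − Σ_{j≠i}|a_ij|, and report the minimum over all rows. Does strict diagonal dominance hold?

-5

row 1: |2| − (4+3) = -5
row 2: |2| − (2+4) = -4
row 3: |5| − (2+1) = 2
minimum over rows = -5 → not strictly diagonally dominant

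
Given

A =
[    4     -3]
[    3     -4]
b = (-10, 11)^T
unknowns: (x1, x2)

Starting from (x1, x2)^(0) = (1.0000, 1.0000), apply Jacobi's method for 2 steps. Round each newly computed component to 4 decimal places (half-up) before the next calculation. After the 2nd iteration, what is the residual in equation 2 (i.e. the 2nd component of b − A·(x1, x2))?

6.7500

Iteration 1:
  x1 = (-10 - (-3)·1.0000) / (4) = -1.7500
  x2 = (11 - (3)·1.0000) / (-4) = -2.0000
Iteration 2:
  x1 = (-10 - (-3)·-2.0000) / (4) = -4.0000
  x2 = (11 - (3)·-1.7500) / (-4) = -4.0625
Residual b − A·x = (-6.1875, 6.7500)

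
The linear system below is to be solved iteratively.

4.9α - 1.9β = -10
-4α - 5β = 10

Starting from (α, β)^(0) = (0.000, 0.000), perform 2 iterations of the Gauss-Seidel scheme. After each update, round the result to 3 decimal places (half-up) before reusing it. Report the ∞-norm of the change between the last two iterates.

Iteration 1:
  α = (-10 - (-1.9)·0.000) / (4.9) = -2.041
  β = (10 - (-4)·-2.041) / (-5) = -0.367
Iteration 2:
  α = (-10 - (-1.9)·-0.367) / (4.9) = -2.183
  β = (10 - (-4)·-2.183) / (-5) = -0.254
Change: (-0.142, 0.113) → max |·| = 0.142

0.142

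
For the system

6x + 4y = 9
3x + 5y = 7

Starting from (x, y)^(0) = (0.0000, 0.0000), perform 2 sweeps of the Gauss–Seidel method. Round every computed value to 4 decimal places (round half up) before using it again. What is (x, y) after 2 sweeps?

Iteration 1:
  x = (9 - (4)·0.0000) / (6) = 1.5000
  y = (7 - (3)·1.5000) / (5) = 0.5000
Iteration 2:
  x = (9 - (4)·0.5000) / (6) = 1.1667
  y = (7 - (3)·1.1667) / (5) = 0.7000

(1.1667, 0.7000)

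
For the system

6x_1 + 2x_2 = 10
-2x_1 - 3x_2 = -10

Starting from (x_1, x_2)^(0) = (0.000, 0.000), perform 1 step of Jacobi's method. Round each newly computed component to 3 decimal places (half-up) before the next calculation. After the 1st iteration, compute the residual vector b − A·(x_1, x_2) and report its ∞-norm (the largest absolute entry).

6.668

Iteration 1:
  x_1 = (10 - (2)·0.000) / (6) = 1.667
  x_2 = (-10 - (-2)·0.000) / (-3) = 3.333
Residual b − A·x = (-6.668, 3.333); ∞-norm = 6.668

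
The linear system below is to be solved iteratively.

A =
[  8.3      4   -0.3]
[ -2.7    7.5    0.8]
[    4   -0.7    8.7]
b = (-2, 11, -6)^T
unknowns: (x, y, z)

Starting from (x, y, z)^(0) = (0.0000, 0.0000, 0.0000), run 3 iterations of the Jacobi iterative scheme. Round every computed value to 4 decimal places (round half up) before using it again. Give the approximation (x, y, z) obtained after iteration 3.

(-0.9581, 1.1656, -0.1255)

Iteration 1:
  x = (-2 - (4)·0.0000 - (-0.3)·0.0000) / (8.3) = -0.2410
  y = (11 - (-2.7)·0.0000 - (0.8)·0.0000) / (7.5) = 1.4667
  z = (-6 - (4)·0.0000 - (-0.7)·0.0000) / (8.7) = -0.6897
Iteration 2:
  x = (-2 - (4)·1.4667 - (-0.3)·-0.6897) / (8.3) = -0.9727
  y = (11 - (-2.7)·-0.2410 - (0.8)·-0.6897) / (7.5) = 1.4535
  z = (-6 - (4)·-0.2410 - (-0.7)·1.4667) / (8.7) = -0.4608
Iteration 3:
  x = (-2 - (4)·1.4535 - (-0.3)·-0.4608) / (8.3) = -0.9581
  y = (11 - (-2.7)·-0.9727 - (0.8)·-0.4608) / (7.5) = 1.1656
  z = (-6 - (4)·-0.9727 - (-0.7)·1.4535) / (8.7) = -0.1255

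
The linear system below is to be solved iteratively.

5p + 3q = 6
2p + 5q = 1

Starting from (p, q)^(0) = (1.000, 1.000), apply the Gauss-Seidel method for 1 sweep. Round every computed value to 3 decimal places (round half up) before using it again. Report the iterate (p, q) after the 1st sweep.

Iteration 1:
  p = (6 - (3)·1.000) / (5) = 0.600
  q = (1 - (2)·0.600) / (5) = -0.040

(0.600, -0.040)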